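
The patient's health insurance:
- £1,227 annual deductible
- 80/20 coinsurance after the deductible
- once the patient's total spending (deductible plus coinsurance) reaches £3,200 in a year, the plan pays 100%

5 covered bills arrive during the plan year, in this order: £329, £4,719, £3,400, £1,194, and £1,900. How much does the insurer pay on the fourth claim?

#1 (£329): fully absorbed by the deductible. Cost to patient: £329. OOP to date £329. Insurer: £329 − £329 = £0.
#2 (£4,719): £898 finishes the deductible; £3,821 goes to coinsurance; patient's 20% is £764.20. Patient owes £1,662.20 (running OOP £1,991.20). Insurer: £4,719 − £1,662.20 = £3,056.80.
#3 (£3,400): deductible already satisfied, so patient's share is 20% × £3,400 = £680. Patient pays £680; OOP now £2,671.20. Insurer: £3,400 − £680 = £2,720.
#4 (£1,194): deductible already satisfied, so patient's share is 20% × £1,194 = £238.80. Cost to patient: £238.80. OOP to date £2,910. Insurer: £1,194 − £238.80 = £955.20.

£955.20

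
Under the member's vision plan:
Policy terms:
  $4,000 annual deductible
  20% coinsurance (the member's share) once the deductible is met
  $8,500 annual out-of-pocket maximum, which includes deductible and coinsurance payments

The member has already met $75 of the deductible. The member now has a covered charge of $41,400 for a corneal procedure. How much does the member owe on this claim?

Deductible still to meet: $4,000 − $75 = $3,925.
The remaining $37,475 (= $41,400 − $3,925) moves to coinsurance.
Member's 20% share of $37,475 is $7,495.
Member responsibility before any cap: $3,925 + $7,495 = $11,420.
Year-to-date out-of-pocket would reach $75 + $11,420 = $11,495, above the $8,500 maximum, so the member pays only $8,500 − $75 = $8,425.

$8,425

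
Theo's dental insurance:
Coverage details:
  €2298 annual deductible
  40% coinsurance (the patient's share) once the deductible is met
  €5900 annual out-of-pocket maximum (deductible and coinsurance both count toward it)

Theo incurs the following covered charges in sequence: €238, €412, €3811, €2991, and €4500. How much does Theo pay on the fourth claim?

Claim 1 (€238): entire amount goes to the deductible. Patient pays €238; OOP now €238.
Claim 2 (€412): all of it applies to the deductible. Cost to patient: €412. OOP to date €650.
Claim 3 (€3811): €1648 finishes the deductible; €2163 goes to coinsurance; patient's 40% is €865.20. Cost to patient: €2513.20. OOP to date €3163.20.
Claim 4 (€2991): 40% coinsurance on €2991 = €1196.40. Patient owes €1196.40 (running OOP €4359.60).

€1196.40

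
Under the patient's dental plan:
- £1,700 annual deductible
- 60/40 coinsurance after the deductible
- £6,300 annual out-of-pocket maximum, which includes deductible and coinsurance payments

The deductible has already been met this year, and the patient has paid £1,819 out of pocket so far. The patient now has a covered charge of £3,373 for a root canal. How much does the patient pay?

£1,349.20

With the deductible met, the entire £3,373 is subject to coinsurance.
Coinsurance: £3,373 × 40% = £1,349.20.
Total out-of-pocket so far would be £1,819 + £1,349.20 = £3,168.20, below the £6,300 cap — no reduction.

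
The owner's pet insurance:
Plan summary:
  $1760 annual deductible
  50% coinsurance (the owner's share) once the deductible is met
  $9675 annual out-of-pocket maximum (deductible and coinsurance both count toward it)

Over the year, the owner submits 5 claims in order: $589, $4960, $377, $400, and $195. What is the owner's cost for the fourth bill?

$200

Claim 1 ($589): entire amount goes to the deductible. Owner pays $589; OOP now $589.
Claim 2 ($4960): $1171 finishes the deductible; $3789 goes to coinsurance; owner's 50% is $1894.50. Cost to owner: $3065.50. OOP to date $3654.50.
Claim 3 ($377): 50% coinsurance on $377 = $188.50. Owner owes $188.50 (running OOP $3843).
Claim 4 ($400): deductible already satisfied, so owner's share is 50% × $400 = $200. Owner pays $200; OOP now $4043.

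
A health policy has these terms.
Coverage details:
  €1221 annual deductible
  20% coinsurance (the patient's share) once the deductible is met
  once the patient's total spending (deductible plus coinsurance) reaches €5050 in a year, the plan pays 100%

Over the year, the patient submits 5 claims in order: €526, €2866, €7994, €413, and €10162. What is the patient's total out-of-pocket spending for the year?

€5050

Claim 1 — €526: all of it applies to the deductible. Patient owes €526 (running OOP €526).
Claim 2 — €2866: €695 to deductible, leaving €2171; coinsurance €2171 × 20% = €434.20. Patient pays €1129.20; OOP now €1655.20.
Claim 3 — €7994: deductible met; 20% of €7994 = €1598.80. Patient owes €1598.80 (running OOP €3254).
Claim 4 — €413: deductible met; 20% of €413 = €82.60. Patient owes €82.60 (running OOP €3336.60).
Claim 5 — €10162: 20% coinsurance on €10162 = €2032.40. That would push OOP to €5369, over the €5050 cap, so patient pays €5050 − €3336.60 = €1713.40.
Summing the patient's payments: €526 + €1129.20 + €1598.80 + €82.60 + €1713.40 = €5050.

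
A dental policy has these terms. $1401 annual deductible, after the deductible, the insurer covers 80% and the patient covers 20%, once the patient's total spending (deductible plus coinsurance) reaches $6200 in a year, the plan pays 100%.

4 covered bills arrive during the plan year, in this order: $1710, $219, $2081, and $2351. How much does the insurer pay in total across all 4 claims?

$3968

Claim 1 ($1710): $1401 to deductible, leaving $309; patient's 20% is $61.80. Patient owes $1462.80 (running OOP $1462.80). Insurer: $1710 − $1462.80 = $247.20.
Claim 2 ($219): 20% coinsurance on $219 = $43.80. Cost to patient: $43.80. OOP to date $1506.60. Insurer: $219 − $43.80 = $175.20.
Claim 3 ($2081): 20% coinsurance on $2081 = $416.20. Patient pays $416.20; OOP now $1922.80. Plan pays $2081 − $416.20 = $1664.80.
Claim 4 ($2351): 20% coinsurance on $2351 = $470.20. Patient owes $470.20 (running OOP $2393). Plan pays $2351 − $470.20 = $1880.80.
Insurer total = bills − patient's total = $6361 − $2393 = $3968.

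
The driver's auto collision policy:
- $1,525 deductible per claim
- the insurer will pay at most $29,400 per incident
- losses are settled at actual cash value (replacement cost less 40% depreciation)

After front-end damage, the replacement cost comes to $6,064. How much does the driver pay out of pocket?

At 40% depreciation, ACV = $6,064 − $2,425.60 = $3,638.40.
Less the $1,525 deductible: $3,638.40 − $1,525 = $2,113.40.
$2,113.40 ≤ $29,400, so the limit doesn't bind; insurer pays $2,113.40.
Driver's share is the uncovered remainder: $6,064 − $2,113.40 = $3,950.60.

$3,950.60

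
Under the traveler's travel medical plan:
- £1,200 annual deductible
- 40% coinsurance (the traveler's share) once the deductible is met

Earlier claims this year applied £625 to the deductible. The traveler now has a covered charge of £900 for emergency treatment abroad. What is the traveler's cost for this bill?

£705

Remaining deductible: £1,200 − £625 = £575.
After the £575 deductible portion, £900 − £575 = £325 is subject to coinsurance.
40% of £325 = £130 falls to the traveler.
So the traveler owes £575 + £130 = £705.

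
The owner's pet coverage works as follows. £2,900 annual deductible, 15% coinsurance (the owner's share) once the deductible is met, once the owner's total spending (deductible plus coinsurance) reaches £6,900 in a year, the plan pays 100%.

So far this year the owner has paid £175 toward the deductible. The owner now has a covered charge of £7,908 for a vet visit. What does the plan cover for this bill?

£4,405.55

Remaining deductible: £2,900 − £175 = £2,725.
That leaves £7,908 − £2,725 = £5,183 for coinsurance.
15% of £5,183 = £777.45 falls to the owner.
Owner responsibility before any cap: £2,725 + £777.45 = £3,502.45.
Total out-of-pocket so far would be £175 + £3,502.45 = £3,677.45, below the £6,900 cap — no reduction.
The insurer covers the remainder: £7,908 − £3,502.45 = £4,405.55.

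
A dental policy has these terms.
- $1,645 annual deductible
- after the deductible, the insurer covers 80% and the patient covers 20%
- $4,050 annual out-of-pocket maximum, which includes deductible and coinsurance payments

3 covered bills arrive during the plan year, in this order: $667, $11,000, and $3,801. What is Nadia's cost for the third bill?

Bill 1, $667: fully absorbed by the deductible. Patient owes $667 (running OOP $667).
Bill 2, $11,000: deductible takes $978, $10,022 remains; 20% of $10,022 = $2,004.40. Patient pays $2,982.40; OOP now $3,649.40.
Bill 3, $3,801: deductible met; 20% of $3,801 = $760.20. That would push OOP to $4,409.60, over the $4,050 cap, so patient pays $4,050 − $3,649.40 = $400.60.

$400.60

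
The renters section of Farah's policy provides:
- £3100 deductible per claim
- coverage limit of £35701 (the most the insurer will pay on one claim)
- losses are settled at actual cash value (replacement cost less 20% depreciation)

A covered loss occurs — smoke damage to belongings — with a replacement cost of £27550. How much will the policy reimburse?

At 20% depreciation, ACV = £27550 − £5510 = £22040.
Subtract the deductible: £22040 − £3100 = £18940.
£18940 is within the £35701 limit, so the insurer pays £18940.

£18940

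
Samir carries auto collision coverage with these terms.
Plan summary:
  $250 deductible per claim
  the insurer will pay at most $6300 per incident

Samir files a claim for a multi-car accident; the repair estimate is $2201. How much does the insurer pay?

Less the $250 deductible: $2201 − $250 = $1951.
That's under the $6300 cap, so the insurer reimburses the full $1951.

$1951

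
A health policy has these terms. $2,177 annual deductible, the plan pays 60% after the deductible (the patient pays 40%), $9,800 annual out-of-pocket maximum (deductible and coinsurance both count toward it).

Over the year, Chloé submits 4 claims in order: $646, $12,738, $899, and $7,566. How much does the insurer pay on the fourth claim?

#1 ($646): entire amount goes to the deductible. Patient pays $646; OOP now $646. Insurer: $646 − $646 = $0.
#2 ($12,738): $1,531 finishes the deductible; $11,207 goes to coinsurance; 40% of $11,207 = $4,482.80. Patient pays $6,013.80; OOP now $6,659.80. Plan pays $12,738 − $6,013.80 = $6,724.20.
#3 ($899): 40% coinsurance on $899 = $359.60. Cost to patient: $359.60. OOP to date $7,019.40. Plan pays $899 − $359.60 = $539.40.
#4 ($7,566): deductible already satisfied, so patient's share is 40% × $7,566 = $3,026.40. That would push OOP to $10,045.80, over the $9,800 cap, so patient pays $9,800 − $7,019.40 = $2,780.60. Plan pays $7,566 − $2,780.60 = $4,785.40.

$4,785.40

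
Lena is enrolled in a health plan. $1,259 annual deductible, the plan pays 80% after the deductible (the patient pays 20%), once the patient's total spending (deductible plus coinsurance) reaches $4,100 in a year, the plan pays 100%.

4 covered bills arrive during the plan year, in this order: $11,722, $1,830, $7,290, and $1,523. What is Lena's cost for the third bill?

#1 ($11,722): $1,259 finishes the deductible; $10,463 goes to coinsurance; 20% of $10,463 = $2,092.60. Patient pays $3,351.60; OOP now $3,351.60.
#2 ($1,830): deductible already satisfied, so patient's share is 20% × $1,830 = $366. Cost to patient: $366. OOP to date $3,717.60.
#3 ($7,290): deductible already satisfied, so patient's share is 20% × $7,290 = $1,458. Adding that to $3,717.60 gives $5,175.60, past the $4,100 cap; patient pays only $4,100 − $3,717.60 = $382.40.

$382.40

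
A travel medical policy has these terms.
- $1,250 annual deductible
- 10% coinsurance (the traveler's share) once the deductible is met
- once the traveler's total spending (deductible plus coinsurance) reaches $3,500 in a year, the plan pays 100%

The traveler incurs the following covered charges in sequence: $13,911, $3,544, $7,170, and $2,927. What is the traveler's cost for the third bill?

#1 ($13,911): $1,250 to deductible, leaving $12,661; coinsurance $12,661 × 10% = $1,266.10. Traveler owes $2,516.10 (running OOP $2,516.10).
#2 ($3,544): 10% coinsurance on $3,544 = $354.40. Traveler owes $354.40 (running OOP $2,870.50).
#3 ($7,170): deductible met; 10% of $7,170 = $717. That would push OOP to $3,587.50, over the $3,500 cap, so traveler pays $3,500 − $2,870.50 = $629.50.

$629.50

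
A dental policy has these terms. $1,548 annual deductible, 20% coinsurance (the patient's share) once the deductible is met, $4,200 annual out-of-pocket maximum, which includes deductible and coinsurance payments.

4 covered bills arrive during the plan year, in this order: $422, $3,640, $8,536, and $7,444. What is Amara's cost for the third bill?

$1,707.20

Claim 1 — $422: all of it applies to the deductible. Patient owes $422 (running OOP $422).
Claim 2 — $3,640: $1,126 to deductible, leaving $2,514; coinsurance $2,514 × 20% = $502.80. Patient pays $1,628.80; OOP now $2,050.80.
Claim 3 — $8,536: deductible met; 20% of $8,536 = $1,707.20. Patient pays $1,707.20; OOP now $3,758.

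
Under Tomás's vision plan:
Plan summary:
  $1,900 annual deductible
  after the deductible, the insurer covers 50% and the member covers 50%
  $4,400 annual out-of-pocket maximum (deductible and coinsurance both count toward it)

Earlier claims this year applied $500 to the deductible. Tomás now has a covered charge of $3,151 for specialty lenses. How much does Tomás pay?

Remaining deductible: $1,900 − $500 = $1,400.
The remaining $1,751 (= $3,151 − $1,400) moves to coinsurance.
Coinsurance: $1,751 × 50% = $875.50.
Member responsibility before any cap: $1,400 + $875.50 = $2,275.50.
Cumulative spending $500 + $2,275.50 = $2,775.50 stays under the $4,400 maximum.

$2,275.50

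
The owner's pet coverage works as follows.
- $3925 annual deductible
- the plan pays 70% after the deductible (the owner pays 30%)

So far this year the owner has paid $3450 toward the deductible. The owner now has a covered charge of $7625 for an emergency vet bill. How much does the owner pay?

$2620

$3450 of the $3925 deductible is already met, leaving $475.
That leaves $7625 − $475 = $7150 for coinsurance.
30% of $7150 = $2145 falls to the owner.
So the owner owes $475 + $2145 = $2620.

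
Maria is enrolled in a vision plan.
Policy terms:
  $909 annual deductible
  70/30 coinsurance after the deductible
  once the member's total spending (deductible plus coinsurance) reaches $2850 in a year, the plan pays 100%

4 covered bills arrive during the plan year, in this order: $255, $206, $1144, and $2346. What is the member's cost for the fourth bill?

#1 ($255): fully absorbed by the deductible. Member pays $255; OOP now $255.
#2 ($206): entire amount goes to the deductible. Cost to member: $206. OOP to date $461.
#3 ($1144): deductible takes $448, $696 remains; member's 30% is $208.80. Member pays $656.80; OOP now $1117.80.
#4 ($2346): deductible met; 30% of $2346 = $703.80. Member owes $703.80 (running OOP $1821.60).

$703.80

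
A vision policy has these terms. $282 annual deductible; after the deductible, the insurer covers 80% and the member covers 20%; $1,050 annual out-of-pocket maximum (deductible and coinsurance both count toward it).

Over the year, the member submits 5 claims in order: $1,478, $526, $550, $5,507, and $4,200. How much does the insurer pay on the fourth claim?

$5,193.40

#1 ($1,478): deductible takes $282, $1,196 remains; coinsurance $1,196 × 20% = $239.20. Member owes $521.20 (running OOP $521.20). Plan pays $1,478 − $521.20 = $956.80.
#2 ($526): deductible already satisfied, so member's share is 20% × $526 = $105.20. Member pays $105.20; OOP now $626.40. Plan pays $526 − $105.20 = $420.80.
#3 ($550): 20% coinsurance on $550 = $110. Member pays $110; OOP now $736.40. Insurer: $550 − $110 = $440.
#4 ($5,507): deductible met; 20% of $5,507 = $1,101.40. Adding that to $736.40 gives $1,837.80, past the $1,050 cap; member pays only $1,050 − $736.40 = $313.60. Plan pays $5,507 − $313.60 = $5,193.40.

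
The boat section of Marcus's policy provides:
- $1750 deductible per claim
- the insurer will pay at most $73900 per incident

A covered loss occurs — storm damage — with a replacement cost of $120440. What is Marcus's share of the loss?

Less the $1750 deductible: $120440 − $1750 = $118690.
The $73900 per-incident cap binds; insurer pays $73900.
The owner bears the rest of the original loss: $120440 − $73900 = $46540.

$46540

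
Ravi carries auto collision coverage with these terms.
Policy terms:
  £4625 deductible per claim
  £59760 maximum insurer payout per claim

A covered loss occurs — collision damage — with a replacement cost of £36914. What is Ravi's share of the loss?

Subtract the deductible: £36914 − £4625 = £32289.
£32289 is within the £59760 limit, so the insurer pays £32289.
The driver bears the rest of the original loss: £36914 − £32289 = £4625.

£4625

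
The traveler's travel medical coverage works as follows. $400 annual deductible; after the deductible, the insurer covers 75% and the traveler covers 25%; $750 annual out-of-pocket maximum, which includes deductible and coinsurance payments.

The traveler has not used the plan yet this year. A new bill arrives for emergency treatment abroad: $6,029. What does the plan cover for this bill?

$5,279

Deductible not yet touched, so the first $400 of the bill goes to the deductible.
That leaves $6,029 − $400 = $5,629 for coinsurance.
Traveler's 25% share of $5,629 is $1,407.25.
That puts the traveler's cost at $400 + $1,407.25 = $1,807.25 before any cap.
Year-to-date out-of-pocket would reach $0 + $1,807.25 = $1,807.25, above the $750 maximum, so the traveler pays only $750 − $0 = $750.
The insurer covers the remainder: $6,029 − $750 = $5,279.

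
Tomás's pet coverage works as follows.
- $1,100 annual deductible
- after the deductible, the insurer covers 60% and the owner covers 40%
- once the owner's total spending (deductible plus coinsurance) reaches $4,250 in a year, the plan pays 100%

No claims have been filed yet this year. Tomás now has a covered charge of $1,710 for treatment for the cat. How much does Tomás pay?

$1,344

The full $1,100 deductible is still open; $1,100 of this bill applies to it.
That leaves $1,710 − $1,100 = $610 for coinsurance.
40% of $610 = $244 falls to the owner.
That puts the owner's cost at $1,100 + $244 = $1,344 before any cap.
Total out-of-pocket so far would be $0 + $1,344 = $1,344, below the $4,250 cap — no reduction.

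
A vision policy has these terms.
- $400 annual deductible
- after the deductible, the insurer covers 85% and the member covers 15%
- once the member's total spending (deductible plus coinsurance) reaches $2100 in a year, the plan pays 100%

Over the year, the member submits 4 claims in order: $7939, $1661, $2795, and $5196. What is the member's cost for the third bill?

Bill 1, $7939: deductible takes $400, $7539 remains; 15% of $7539 = $1130.85. Member owes $1530.85 (running OOP $1530.85).
Bill 2, $1661: deductible already satisfied, so member's share is 15% × $1661 = $249.15. Cost to member: $249.15. OOP to date $1780.
Bill 3, $2795: deductible already satisfied, so member's share is 15% × $2795 = $419.25. Adding that to $1780 gives $2199.25, past the $2100 cap; member pays only $2100 − $1780 = $320.

$320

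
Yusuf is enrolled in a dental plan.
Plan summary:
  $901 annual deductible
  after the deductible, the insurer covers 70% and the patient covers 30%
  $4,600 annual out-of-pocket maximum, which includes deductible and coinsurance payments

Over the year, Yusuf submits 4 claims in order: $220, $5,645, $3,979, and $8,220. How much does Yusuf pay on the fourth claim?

$1,016.10

Bill 1, $220: fully absorbed by the deductible. Patient owes $220 (running OOP $220).
Bill 2, $5,645: $681 finishes the deductible; $4,964 goes to coinsurance; 30% of $4,964 = $1,489.20. Cost to patient: $2,170.20. OOP to date $2,390.20.
Bill 3, $3,979: 30% coinsurance on $3,979 = $1,193.70. Patient pays $1,193.70; OOP now $3,583.90.
Bill 4, $8,220: deductible already satisfied, so patient's share is 30% × $8,220 = $2,466. OOP would hit $6,049.90 > $4,600, so the cap limits the patient to $4,600 − $3,583.90 = $1,016.10.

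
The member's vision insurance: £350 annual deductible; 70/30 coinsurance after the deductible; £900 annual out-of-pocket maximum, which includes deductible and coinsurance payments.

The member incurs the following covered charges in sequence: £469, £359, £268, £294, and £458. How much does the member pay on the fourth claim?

£88.20

Claim 1 (£469): deductible takes £350, £119 remains; member's 30% is £35.70. Member pays £385.70; OOP now £385.70.
Claim 2 (£359): deductible met; 30% of £359 = £107.70. Cost to member: £107.70. OOP to date £493.40.
Claim 3 (£268): 30% coinsurance on £268 = £80.40. Cost to member: £80.40. OOP to date £573.80.
Claim 4 (£294): 30% coinsurance on £294 = £88.20. Cost to member: £88.20. OOP to date £662.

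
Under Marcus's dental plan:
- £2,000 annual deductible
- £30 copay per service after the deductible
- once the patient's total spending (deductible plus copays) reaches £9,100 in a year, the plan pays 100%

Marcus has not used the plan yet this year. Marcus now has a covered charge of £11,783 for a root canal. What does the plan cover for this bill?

The full £2,000 deductible is still open; £2,000 of this bill applies to it.
The remaining £9,783 (= £11,783 − £2,000) moves to the copay.
Copay on this service: £30.
That puts the patient's cost at £2,000 + £30 = £2,030 before any cap.
Total out-of-pocket so far would be £0 + £2,030 = £2,030, below the £9,100 cap — no reduction.
The insurer covers the remainder: £11,783 − £2,030 = £9,753.

£9,753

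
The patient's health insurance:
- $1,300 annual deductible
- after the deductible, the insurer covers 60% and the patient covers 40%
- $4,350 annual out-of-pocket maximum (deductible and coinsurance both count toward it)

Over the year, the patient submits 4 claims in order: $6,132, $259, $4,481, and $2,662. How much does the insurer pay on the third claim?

Claim 1 — $6,132: $1,300 finishes the deductible; $4,832 goes to coinsurance; coinsurance $4,832 × 40% = $1,932.80. Cost to patient: $3,232.80. OOP to date $3,232.80. Plan pays $6,132 − $3,232.80 = $2,899.20.
Claim 2 — $259: deductible met; 40% of $259 = $103.60. Patient pays $103.60; OOP now $3,336.40. Insurer: $259 − $103.60 = $155.40.
Claim 3 — $4,481: deductible already satisfied, so patient's share is 40% × $4,481 = $1,792.40. OOP would hit $5,128.80 > $4,350, so the cap limits the patient to $4,350 − $3,336.40 = $1,013.60. Insurer: $4,481 − $1,013.60 = $3,467.40.

$3,467.40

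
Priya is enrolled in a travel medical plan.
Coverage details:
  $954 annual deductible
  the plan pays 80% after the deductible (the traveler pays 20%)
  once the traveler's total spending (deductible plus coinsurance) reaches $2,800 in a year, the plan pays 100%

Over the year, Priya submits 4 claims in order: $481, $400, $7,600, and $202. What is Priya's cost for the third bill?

$1,578.40

Claim 1 — $481: fully absorbed by the deductible. Traveler pays $481; OOP now $481.
Claim 2 — $400: entire amount goes to the deductible. Traveler owes $400 (running OOP $881).
Claim 3 — $7,600: deductible takes $73, $7,527 remains; 20% of $7,527 = $1,505.40. Traveler pays $1,578.40; OOP now $2,459.40.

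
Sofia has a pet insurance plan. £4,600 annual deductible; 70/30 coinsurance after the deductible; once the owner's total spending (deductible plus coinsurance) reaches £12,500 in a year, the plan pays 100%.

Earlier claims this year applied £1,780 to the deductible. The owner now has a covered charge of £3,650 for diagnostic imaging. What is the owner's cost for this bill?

Remaining deductible: £4,600 − £1,780 = £2,820.
That leaves £3,650 − £2,820 = £830 for coinsurance.
Coinsurance: £830 × 30% = £249.
So the owner owes £2,820 + £249 = £3,069 before any cap.
Total out-of-pocket so far would be £1,780 + £3,069 = £4,849, below the £12,500 cap — no reduction.

£3,069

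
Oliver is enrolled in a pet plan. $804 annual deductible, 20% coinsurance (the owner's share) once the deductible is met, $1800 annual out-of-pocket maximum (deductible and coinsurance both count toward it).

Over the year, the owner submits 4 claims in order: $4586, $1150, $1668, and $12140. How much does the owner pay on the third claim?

$9.60

Bill 1, $4586: $804 finishes the deductible; $3782 goes to coinsurance; owner's 20% is $756.40. Owner owes $1560.40 (running OOP $1560.40).
Bill 2, $1150: 20% coinsurance on $1150 = $230. Owner pays $230; OOP now $1790.40.
Bill 3, $1668: deductible met; 20% of $1668 = $333.60. OOP would hit $2124 > $1800, so the cap limits the owner to $1800 − $1790.40 = $9.60.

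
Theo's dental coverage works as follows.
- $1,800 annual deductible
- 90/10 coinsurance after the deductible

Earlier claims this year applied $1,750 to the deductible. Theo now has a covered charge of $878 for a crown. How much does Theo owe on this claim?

Remaining deductible: $1,800 − $1,750 = $50.
After the $50 deductible portion, $878 − $50 = $828 is subject to coinsurance.
10% of $828 = $82.80 falls to the patient.
Patient responsibility: $50 + $82.80 = $132.80.

$132.80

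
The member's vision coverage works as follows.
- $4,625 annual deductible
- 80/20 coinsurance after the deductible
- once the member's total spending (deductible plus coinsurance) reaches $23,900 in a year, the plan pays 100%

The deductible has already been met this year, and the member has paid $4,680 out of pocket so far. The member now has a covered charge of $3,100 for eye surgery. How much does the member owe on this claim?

With the deductible met, the entire $3,100 is subject to coinsurance.
Member's 20% share of $3,100 is $620.
Total out-of-pocket so far would be $4,680 + $620 = $5,300, below the $23,900 cap — no reduction.

$620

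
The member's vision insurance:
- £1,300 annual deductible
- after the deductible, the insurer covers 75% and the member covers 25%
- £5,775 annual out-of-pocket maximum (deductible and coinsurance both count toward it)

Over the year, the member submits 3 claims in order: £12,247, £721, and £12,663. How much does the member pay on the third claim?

£1,558

Claim 1 (£12,247): £1,300 to deductible, leaving £10,947; coinsurance £10,947 × 25% = £2,736.75. Member owes £4,036.75 (running OOP £4,036.75).
Claim 2 (£721): 25% coinsurance on £721 = £180.25. Member owes £180.25 (running OOP £4,217).
Claim 3 (£12,663): deductible already satisfied, so member's share is 25% × £12,663 = £3,165.75. OOP would hit £7,382.75 > £5,775, so the cap limits the member to £5,775 − £4,217 = £1,558.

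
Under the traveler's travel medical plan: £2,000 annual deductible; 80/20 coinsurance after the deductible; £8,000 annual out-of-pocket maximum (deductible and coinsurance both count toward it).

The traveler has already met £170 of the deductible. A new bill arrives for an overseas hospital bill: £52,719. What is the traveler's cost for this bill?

£170 of the £2,000 deductible is already met, leaving £1,830.
The remaining £50,889 (= £52,719 − £1,830) moves to coinsurance.
Coinsurance: £50,889 × 20% = £10,177.80.
That puts the traveler's cost at £1,830 + £10,177.80 = £12,007.80 before any cap.
That would bring total out-of-pocket to £12,177.80, past the £8,000 cap. The traveler is capped at £8,000 − £170 = £7,830 on this claim.

£7,830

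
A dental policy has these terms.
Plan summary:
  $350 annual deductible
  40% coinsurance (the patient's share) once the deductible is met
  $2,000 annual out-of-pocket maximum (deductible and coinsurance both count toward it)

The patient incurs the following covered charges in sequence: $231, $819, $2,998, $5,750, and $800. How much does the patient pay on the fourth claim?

Claim 1 — $231: fully absorbed by the deductible. Patient owes $231 (running OOP $231).
Claim 2 — $819: deductible takes $119, $700 remains; coinsurance $700 × 40% = $280. Patient owes $399 (running OOP $630).
Claim 3 — $2,998: deductible met; 40% of $2,998 = $1,199.20. Patient pays $1,199.20; OOP now $1,829.20.
Claim 4 — $5,750: deductible already satisfied, so patient's share is 40% × $5,750 = $2,300. That would push OOP to $4,129.20, over the $2,000 cap, so patient pays $2,000 − $1,829.20 = $170.80.

$170.80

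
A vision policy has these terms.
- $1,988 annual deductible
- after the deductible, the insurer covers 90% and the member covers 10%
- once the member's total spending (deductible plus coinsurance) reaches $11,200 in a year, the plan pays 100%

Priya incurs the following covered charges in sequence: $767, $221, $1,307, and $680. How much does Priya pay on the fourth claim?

#1 ($767): all of it applies to the deductible. Member pays $767; OOP now $767.
#2 ($221): fully absorbed by the deductible. Cost to member: $221. OOP to date $988.
#3 ($1,307): $1,000 finishes the deductible; $307 goes to coinsurance; member's 10% is $30.70. Cost to member: $1,030.70. OOP to date $2,018.70.
#4 ($680): 10% coinsurance on $680 = $68. Cost to member: $68. OOP to date $2,086.70.

$68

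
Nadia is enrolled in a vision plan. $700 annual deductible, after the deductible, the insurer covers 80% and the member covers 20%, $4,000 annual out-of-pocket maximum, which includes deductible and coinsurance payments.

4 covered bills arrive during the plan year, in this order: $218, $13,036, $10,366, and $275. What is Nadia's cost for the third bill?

#1 ($218): fully absorbed by the deductible. Member owes $218 (running OOP $218).
#2 ($13,036): $482 finishes the deductible; $12,554 goes to coinsurance; 20% of $12,554 = $2,510.80. Member pays $2,992.80; OOP now $3,210.80.
#3 ($10,366): 20% coinsurance on $10,366 = $2,073.20. OOP would hit $5,284 > $4,000, so the cap limits the member to $4,000 − $3,210.80 = $789.20.

$789.20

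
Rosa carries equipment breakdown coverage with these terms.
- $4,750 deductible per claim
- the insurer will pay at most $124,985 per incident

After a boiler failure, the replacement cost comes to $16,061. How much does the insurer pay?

After the deductible, $16,061 − $4,750 = $11,311 remains.
$11,311 ≤ $124,985, so the limit doesn't bind; insurer pays $11,311.

$11,311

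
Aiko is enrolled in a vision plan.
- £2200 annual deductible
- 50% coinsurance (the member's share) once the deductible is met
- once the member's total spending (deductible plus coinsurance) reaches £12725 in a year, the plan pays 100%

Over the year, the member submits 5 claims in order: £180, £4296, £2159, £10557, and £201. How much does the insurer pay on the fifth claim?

£100.50

Bill 1, £180: fully absorbed by the deductible. Member owes £180 (running OOP £180). Plan pays £180 − £180 = £0.
Bill 2, £4296: £2020 to deductible, leaving £2276; coinsurance £2276 × 50% = £1138. Member owes £3158 (running OOP £3338). Plan pays £4296 − £3158 = £1138.
Bill 3, £2159: 50% coinsurance on £2159 = £1079.50. Member pays £1079.50; OOP now £4417.50. Plan pays £2159 − £1079.50 = £1079.50.
Bill 4, £10557: deductible met; 50% of £10557 = £5278.50. Member owes £5278.50 (running OOP £9696). Plan pays £10557 − £5278.50 = £5278.50.
Bill 5, £201: deductible already satisfied, so member's share is 50% × £201 = £100.50. Member pays £100.50; OOP now £9796.50. Insurer: £201 − £100.50 = £100.50.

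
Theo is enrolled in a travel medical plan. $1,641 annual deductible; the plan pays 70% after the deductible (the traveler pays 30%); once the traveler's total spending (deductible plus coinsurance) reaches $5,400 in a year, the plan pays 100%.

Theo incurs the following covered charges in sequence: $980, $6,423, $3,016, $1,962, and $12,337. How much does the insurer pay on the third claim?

Claim 1 — $980: fully absorbed by the deductible. Traveler pays $980; OOP now $980. Plan pays $980 − $980 = $0.
Claim 2 — $6,423: $661 to deductible, leaving $5,762; 30% of $5,762 = $1,728.60. Traveler pays $2,389.60; OOP now $3,369.60. Insurer: $6,423 − $2,389.60 = $4,033.40.
Claim 3 — $3,016: 30% coinsurance on $3,016 = $904.80. Traveler owes $904.80 (running OOP $4,274.40). Insurer: $3,016 − $904.80 = $2,111.20.

$2,111.20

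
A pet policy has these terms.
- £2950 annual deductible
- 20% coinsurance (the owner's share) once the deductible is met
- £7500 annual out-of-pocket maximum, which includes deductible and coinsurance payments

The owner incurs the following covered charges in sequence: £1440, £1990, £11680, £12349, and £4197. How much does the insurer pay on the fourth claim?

£10231

Claim 1 (£1440): all of it applies to the deductible. Cost to owner: £1440. OOP to date £1440. Insurer: £1440 − £1440 = £0.
Claim 2 (£1990): deductible takes £1510, £480 remains; 20% of £480 = £96. Owner pays £1606; OOP now £3046. Plan pays £1990 − £1606 = £384.
Claim 3 (£11680): deductible met; 20% of £11680 = £2336. Owner pays £2336; OOP now £5382. Insurer: £11680 − £2336 = £9344.
Claim 4 (£12349): 20% coinsurance on £12349 = £2469.80. Adding that to £5382 gives £7851.80, past the £7500 cap; owner pays only £7500 − £5382 = £2118. Plan pays £12349 − £2118 = £10231.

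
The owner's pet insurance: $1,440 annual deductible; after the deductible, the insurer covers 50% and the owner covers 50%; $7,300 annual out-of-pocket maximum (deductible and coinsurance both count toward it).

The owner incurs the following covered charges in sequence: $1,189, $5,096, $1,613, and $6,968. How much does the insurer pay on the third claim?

$806.50

Bill 1, $1,189: all of it applies to the deductible. Owner pays $1,189; OOP now $1,189. Insurer: $1,189 − $1,189 = $0.
Bill 2, $5,096: deductible takes $251, $4,845 remains; owner's 50% is $2,422.50. Owner owes $2,673.50 (running OOP $3,862.50). Insurer: $5,096 − $2,673.50 = $2,422.50.
Bill 3, $1,613: 50% coinsurance on $1,613 = $806.50. Owner pays $806.50; OOP now $4,669. Insurer: $1,613 − $806.50 = $806.50.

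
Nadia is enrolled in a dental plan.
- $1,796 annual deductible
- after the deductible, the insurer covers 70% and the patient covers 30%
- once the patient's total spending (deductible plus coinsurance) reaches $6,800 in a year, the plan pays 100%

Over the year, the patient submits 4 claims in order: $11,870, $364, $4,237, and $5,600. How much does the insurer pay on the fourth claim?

Claim 1 — $11,870: deductible takes $1,796, $10,074 remains; coinsurance $10,074 × 30% = $3,022.20. Cost to patient: $4,818.20. OOP to date $4,818.20. Plan pays $11,870 − $4,818.20 = $7,051.80.
Claim 2 — $364: deductible met; 30% of $364 = $109.20. Cost to patient: $109.20. OOP to date $4,927.40. Plan pays $364 − $109.20 = $254.80.
Claim 3 — $4,237: 30% coinsurance on $4,237 = $1,271.10. Cost to patient: $1,271.10. OOP to date $6,198.50. Insurer: $4,237 − $1,271.10 = $2,965.90.
Claim 4 — $5,600: deductible met; 30% of $5,600 = $1,680. OOP would hit $7,878.50 > $6,800, so the cap limits the patient to $6,800 − $6,198.50 = $601.50. Insurer: $5,600 − $601.50 = $4,998.50.

$4,998.50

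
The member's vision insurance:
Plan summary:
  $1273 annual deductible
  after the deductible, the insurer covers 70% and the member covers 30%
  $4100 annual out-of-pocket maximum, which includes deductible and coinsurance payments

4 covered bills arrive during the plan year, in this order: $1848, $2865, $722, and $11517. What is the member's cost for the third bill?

$216.60

Bill 1, $1848: $1273 finishes the deductible; $575 goes to coinsurance; member's 30% is $172.50. Member pays $1445.50; OOP now $1445.50.
Bill 2, $2865: deductible met; 30% of $2865 = $859.50. Member owes $859.50 (running OOP $2305).
Bill 3, $722: deductible already satisfied, so member's share is 30% × $722 = $216.60. Cost to member: $216.60. OOP to date $2521.60.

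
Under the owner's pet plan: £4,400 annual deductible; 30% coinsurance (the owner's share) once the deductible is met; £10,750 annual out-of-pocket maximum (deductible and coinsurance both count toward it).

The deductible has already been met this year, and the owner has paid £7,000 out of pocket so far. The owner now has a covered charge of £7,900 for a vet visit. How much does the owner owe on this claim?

With the deductible met, the entire £7,900 is subject to coinsurance.
30% of £7,900 = £2,370 falls to the owner.
Total out-of-pocket so far would be £7,000 + £2,370 = £9,370, below the £10,750 cap — no reduction.

£2,370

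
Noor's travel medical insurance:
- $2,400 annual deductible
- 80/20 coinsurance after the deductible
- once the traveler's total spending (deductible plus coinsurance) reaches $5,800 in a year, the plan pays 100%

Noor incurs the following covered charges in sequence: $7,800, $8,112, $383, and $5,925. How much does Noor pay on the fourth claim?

$621

Claim 1 ($7,800): $2,400 finishes the deductible; $5,400 goes to coinsurance; coinsurance $5,400 × 20% = $1,080. Cost to traveler: $3,480. OOP to date $3,480.
Claim 2 ($8,112): deductible met; 20% of $8,112 = $1,622.40. Traveler pays $1,622.40; OOP now $5,102.40.
Claim 3 ($383): 20% coinsurance on $383 = $76.60. Traveler pays $76.60; OOP now $5,179.
Claim 4 ($5,925): 20% coinsurance on $5,925 = $1,185. That would push OOP to $6,364, over the $5,800 cap, so traveler pays $5,800 − $5,179 = $621.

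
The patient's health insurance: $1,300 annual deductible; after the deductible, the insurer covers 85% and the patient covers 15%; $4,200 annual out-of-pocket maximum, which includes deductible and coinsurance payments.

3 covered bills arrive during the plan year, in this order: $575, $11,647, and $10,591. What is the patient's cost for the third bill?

#1 ($575): fully absorbed by the deductible. Patient pays $575; OOP now $575.
#2 ($11,647): $725 to deductible, leaving $10,922; patient's 15% is $1,638.30. Patient owes $2,363.30 (running OOP $2,938.30).
#3 ($10,591): 15% coinsurance on $10,591 = $1,588.65. That would push OOP to $4,526.95, over the $4,200 cap, so patient pays $4,200 − $2,938.30 = $1,261.70.

$1,261.70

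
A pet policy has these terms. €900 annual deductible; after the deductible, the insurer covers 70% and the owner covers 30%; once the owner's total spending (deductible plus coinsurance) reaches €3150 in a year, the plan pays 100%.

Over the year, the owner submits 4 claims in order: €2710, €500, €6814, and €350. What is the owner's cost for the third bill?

€1557

Claim 1 — €2710: €900 to deductible, leaving €1810; owner's 30% is €543. Owner pays €1443; OOP now €1443.
Claim 2 — €500: 30% coinsurance on €500 = €150. Owner pays €150; OOP now €1593.
Claim 3 — €6814: deductible met; 30% of €6814 = €2044.20. Adding that to €1593 gives €3637.20, past the €3150 cap; owner pays only €3150 − €1593 = €1557.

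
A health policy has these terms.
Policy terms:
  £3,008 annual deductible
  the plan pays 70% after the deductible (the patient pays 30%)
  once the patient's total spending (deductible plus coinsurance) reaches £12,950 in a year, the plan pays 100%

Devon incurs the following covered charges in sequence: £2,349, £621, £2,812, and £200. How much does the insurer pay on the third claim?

£1,941.80

#1 (£2,349): fully absorbed by the deductible. Cost to patient: £2,349. OOP to date £2,349. Insurer: £2,349 − £2,349 = £0.
#2 (£621): all of it applies to the deductible. Patient pays £621; OOP now £2,970. Plan pays £621 − £621 = £0.
#3 (£2,812): deductible takes £38, £2,774 remains; patient's 30% is £832.20. Patient owes £870.20 (running OOP £3,840.20). Plan pays £2,812 − £870.20 = £1,941.80.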